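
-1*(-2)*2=4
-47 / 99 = -0.47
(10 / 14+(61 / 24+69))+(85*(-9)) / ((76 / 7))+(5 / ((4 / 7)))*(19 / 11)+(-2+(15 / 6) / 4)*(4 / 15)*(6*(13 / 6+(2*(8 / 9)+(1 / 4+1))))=2886883 / 526680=5.48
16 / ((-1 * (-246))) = 8 / 123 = 0.07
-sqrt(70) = -8.37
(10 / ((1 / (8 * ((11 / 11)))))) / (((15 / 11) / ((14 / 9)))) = 2464 / 27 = 91.26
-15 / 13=-1.15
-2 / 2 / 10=-1 / 10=-0.10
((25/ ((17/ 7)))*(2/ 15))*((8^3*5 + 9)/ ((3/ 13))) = 2337790/ 153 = 15279.67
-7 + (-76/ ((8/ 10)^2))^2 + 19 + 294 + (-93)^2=368905/ 16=23056.56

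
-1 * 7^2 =-49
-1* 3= -3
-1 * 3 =-3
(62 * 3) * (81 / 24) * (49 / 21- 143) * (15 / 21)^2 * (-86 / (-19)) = -189852525 / 931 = -203923.23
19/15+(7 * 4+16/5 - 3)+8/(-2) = 382/15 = 25.47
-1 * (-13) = 13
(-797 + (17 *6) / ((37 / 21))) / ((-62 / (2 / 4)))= 27347 / 4588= 5.96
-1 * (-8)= 8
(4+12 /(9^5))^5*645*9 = 650586726438134873288867840 /109418989131512359209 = 5945830.17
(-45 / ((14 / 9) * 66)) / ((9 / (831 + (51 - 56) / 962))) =-11991255 / 296296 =-40.47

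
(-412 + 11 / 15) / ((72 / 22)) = -67859 / 540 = -125.66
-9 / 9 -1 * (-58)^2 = -3365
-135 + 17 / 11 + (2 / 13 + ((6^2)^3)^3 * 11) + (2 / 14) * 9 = 1118276682875796429 / 1001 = 1117159523352443.99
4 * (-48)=-192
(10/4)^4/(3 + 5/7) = 10.52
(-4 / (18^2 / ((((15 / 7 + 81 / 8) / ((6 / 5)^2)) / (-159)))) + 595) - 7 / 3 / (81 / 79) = 5129849437 / 8654688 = 592.72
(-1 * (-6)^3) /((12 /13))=234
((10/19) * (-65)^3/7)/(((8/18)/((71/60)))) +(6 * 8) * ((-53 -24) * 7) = -86022933/1064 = -80848.62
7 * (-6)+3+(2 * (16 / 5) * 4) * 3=189 / 5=37.80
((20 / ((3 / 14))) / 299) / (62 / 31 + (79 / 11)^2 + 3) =0.01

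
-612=-612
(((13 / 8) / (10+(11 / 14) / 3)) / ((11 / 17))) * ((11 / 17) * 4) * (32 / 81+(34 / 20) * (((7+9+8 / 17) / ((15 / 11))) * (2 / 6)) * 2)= 519064 / 58185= 8.92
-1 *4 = -4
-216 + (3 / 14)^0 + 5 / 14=-214.64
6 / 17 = 0.35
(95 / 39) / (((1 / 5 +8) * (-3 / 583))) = -276925 / 4797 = -57.73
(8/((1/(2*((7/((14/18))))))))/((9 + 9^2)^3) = 2/10125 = 0.00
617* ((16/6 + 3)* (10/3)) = 104890/9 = 11654.44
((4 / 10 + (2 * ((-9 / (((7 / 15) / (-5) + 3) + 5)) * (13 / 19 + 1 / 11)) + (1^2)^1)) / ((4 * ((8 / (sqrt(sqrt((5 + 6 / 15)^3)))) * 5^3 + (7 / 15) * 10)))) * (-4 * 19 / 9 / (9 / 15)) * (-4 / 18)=-706065625000000 * 15^(1 / 4) / 1375945209743435397- 5535554500 * 15^(3 / 4) / 152882801082603933 + 232493289 / 50960933694201311 + 1976983750000 * sqrt(15) / 458648403247811799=-0.00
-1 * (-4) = 4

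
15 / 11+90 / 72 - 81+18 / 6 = -3317 / 44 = -75.39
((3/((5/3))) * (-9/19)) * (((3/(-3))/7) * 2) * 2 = 0.49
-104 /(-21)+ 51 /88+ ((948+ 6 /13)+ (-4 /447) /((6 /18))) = 3414796015 /3579576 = 953.97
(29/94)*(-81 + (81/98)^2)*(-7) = 22369527/128968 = 173.45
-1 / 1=-1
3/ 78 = 1/ 26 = 0.04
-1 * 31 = -31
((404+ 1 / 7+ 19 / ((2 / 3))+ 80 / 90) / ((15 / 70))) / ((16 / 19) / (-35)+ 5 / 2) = 72651250 / 88911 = 817.12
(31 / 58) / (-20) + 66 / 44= 1709 / 1160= 1.47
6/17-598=-10160/17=-597.65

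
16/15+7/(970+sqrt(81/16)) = 1.07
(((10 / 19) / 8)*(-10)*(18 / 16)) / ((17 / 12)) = -0.52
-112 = -112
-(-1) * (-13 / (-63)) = 13 / 63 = 0.21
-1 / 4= -0.25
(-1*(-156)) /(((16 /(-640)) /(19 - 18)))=-6240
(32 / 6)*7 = 112 / 3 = 37.33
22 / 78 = 11 / 39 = 0.28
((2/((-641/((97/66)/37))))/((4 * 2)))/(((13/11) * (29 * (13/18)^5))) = -7637004/3319845442537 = -0.00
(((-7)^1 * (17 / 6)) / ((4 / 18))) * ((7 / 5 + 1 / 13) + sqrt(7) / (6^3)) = -132.91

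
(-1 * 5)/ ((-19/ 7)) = 35/ 19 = 1.84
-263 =-263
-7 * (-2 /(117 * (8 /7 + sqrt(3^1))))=-784 /9711 + 686 * sqrt(3) /9711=0.04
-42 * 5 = -210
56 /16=3.50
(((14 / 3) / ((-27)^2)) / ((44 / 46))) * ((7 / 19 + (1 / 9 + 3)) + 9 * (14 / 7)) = 591353 / 4113747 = 0.14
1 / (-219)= -0.00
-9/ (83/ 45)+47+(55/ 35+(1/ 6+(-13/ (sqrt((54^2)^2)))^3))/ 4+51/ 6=2941961681331319/ 57623373851904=51.06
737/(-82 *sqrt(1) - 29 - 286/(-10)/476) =-1754060/264037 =-6.64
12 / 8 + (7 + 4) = 25 / 2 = 12.50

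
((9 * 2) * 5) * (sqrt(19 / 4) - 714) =-64260+45 * sqrt(19) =-64063.85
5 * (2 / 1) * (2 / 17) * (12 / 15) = 0.94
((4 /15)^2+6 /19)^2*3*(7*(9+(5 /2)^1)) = 220225138 /6091875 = 36.15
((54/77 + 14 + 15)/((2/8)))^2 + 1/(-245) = 418429399/29645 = 14114.67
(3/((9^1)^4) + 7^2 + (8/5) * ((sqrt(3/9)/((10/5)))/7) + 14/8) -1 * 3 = 4 * sqrt(3)/105 + 417721/8748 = 47.82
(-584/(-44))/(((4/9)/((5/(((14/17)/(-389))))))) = -21723705/308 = -70531.51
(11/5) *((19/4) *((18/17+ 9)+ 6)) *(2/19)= 3003/170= 17.66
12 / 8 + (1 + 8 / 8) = 7 / 2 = 3.50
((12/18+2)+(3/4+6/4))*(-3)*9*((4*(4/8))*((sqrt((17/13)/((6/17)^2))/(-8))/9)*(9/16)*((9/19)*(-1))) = -27081*sqrt(221)/126464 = -3.18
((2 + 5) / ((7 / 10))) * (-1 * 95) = -950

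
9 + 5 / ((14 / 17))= 211 / 14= 15.07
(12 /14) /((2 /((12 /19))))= 36 /133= 0.27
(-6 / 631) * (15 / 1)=-90 / 631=-0.14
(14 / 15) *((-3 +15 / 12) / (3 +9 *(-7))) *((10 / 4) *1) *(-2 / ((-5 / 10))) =49 / 180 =0.27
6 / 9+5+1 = 20 / 3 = 6.67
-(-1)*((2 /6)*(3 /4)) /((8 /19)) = 19 /32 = 0.59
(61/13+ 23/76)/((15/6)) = 987/494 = 2.00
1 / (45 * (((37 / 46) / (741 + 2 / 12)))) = 102281 / 4995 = 20.48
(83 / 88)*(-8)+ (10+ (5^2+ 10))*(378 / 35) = 5263 / 11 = 478.45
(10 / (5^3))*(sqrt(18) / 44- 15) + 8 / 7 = -2 / 35 + 3*sqrt(2) / 550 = -0.05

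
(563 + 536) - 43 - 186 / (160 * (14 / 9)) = 1181883 / 1120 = 1055.25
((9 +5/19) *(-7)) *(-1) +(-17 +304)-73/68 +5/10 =453839/1292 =351.27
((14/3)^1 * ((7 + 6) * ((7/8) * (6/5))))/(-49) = -13/10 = -1.30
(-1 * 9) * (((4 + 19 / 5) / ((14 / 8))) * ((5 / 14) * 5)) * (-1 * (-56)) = -28080 / 7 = -4011.43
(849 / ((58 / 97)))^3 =558519413800977 / 195112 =2862557986.19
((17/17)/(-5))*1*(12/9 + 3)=-13/15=-0.87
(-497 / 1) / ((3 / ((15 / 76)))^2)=-12425 / 5776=-2.15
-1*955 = -955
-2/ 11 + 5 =53/ 11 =4.82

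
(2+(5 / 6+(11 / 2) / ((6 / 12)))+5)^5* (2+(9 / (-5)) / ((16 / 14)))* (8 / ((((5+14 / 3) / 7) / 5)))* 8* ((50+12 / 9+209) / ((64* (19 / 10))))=8561704156448135 / 17138304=499565427.04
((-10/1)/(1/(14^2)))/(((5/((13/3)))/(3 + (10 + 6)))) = -96824/3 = -32274.67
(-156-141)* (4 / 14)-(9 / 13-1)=-7694 / 91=-84.55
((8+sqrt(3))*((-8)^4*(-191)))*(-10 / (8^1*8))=122240*sqrt(3)+977920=1189645.89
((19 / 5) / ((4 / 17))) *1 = 323 / 20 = 16.15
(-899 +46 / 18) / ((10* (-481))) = 4034 / 21645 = 0.19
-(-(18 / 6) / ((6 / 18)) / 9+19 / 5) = -14 / 5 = -2.80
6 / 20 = 3 / 10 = 0.30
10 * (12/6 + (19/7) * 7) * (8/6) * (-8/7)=-320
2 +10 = 12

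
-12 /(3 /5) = -20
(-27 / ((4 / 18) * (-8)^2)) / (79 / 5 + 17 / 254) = -17145 / 143296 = -0.12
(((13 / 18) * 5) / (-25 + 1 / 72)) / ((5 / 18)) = -936 / 1799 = -0.52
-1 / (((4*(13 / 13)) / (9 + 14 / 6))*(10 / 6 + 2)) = -17 / 22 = -0.77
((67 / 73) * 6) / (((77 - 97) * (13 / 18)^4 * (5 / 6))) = -63300528 / 52123825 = -1.21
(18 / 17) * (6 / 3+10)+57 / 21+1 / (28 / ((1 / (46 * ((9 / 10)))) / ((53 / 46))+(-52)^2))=111.99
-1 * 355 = -355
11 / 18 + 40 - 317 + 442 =2981 / 18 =165.61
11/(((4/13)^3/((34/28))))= 410839/896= 458.53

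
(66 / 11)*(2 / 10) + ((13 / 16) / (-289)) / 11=305119 / 254320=1.20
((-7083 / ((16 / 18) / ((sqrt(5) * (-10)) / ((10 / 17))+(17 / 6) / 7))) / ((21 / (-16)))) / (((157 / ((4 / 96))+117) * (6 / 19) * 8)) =254201 / 1015280 - 762603 * sqrt(5) / 72520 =-23.26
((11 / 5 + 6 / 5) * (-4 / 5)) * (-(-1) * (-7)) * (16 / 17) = 448 / 25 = 17.92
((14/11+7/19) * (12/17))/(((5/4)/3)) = 49392/17765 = 2.78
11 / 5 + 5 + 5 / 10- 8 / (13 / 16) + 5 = 371 / 130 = 2.85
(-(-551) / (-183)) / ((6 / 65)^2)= -2327975 / 6588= -353.37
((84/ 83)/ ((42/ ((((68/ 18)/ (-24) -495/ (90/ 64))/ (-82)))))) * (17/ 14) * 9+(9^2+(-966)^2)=533535972409/ 571704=933238.13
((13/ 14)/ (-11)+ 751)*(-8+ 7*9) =578205/ 14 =41300.36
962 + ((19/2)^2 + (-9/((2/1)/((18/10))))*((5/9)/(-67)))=282021/268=1052.32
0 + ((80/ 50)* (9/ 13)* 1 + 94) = 6182/ 65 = 95.11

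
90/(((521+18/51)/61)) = 93330/8863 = 10.53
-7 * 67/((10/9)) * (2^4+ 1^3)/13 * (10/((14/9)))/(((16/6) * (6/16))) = -92259/26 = -3548.42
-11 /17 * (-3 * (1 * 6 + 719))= 23925 /17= 1407.35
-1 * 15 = -15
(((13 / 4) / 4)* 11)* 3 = 429 / 16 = 26.81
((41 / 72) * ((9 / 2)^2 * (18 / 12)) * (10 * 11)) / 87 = 20295 / 928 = 21.87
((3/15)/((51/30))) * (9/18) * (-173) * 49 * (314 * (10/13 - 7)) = 215604018/221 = 975583.79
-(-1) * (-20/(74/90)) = -900/37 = -24.32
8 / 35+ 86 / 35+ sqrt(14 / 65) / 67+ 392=sqrt(910) / 4355+ 13814 / 35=394.69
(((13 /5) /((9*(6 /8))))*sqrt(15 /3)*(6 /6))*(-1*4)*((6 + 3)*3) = -208*sqrt(5) /5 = -93.02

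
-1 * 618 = -618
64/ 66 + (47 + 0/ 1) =1583/ 33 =47.97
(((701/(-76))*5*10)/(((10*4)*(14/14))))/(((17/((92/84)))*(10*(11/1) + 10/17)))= -16123/2400384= -0.01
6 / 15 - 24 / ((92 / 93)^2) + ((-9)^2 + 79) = 718781 / 5290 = 135.88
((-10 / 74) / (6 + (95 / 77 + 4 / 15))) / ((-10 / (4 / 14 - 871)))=-1.57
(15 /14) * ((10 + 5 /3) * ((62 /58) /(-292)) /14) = -775 /237104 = -0.00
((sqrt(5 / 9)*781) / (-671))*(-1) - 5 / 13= -5 / 13 + 71*sqrt(5) / 183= 0.48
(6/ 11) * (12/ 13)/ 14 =36/ 1001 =0.04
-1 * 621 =-621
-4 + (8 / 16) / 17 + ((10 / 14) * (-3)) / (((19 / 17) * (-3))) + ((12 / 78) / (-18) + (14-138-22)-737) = -468939469 / 529074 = -886.34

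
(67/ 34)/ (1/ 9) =603/ 34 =17.74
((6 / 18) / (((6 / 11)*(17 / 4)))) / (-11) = -2 / 153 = -0.01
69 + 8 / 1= 77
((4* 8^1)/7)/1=32/7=4.57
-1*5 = -5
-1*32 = -32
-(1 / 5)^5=-0.00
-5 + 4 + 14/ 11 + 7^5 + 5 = 184935/ 11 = 16812.27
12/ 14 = 6/ 7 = 0.86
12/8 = 3/2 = 1.50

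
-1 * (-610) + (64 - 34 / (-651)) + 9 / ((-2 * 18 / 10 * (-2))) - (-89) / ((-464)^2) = 94648862227 / 140157696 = 675.30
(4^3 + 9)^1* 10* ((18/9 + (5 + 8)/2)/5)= 1241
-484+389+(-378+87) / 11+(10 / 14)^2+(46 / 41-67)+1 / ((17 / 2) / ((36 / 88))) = -70167915 / 375683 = -186.77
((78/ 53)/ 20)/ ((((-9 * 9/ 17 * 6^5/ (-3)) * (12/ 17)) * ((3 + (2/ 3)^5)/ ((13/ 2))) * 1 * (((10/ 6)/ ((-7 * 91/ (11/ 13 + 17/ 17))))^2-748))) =-3349269670201/ 142998476141232506880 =-0.00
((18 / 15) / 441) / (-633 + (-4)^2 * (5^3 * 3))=2 / 3944745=0.00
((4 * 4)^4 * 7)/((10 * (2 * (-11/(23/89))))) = -2637824/4895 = -538.88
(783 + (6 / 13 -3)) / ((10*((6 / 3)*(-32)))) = -5073 / 4160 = -1.22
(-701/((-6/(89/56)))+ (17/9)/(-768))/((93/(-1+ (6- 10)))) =-44919485/4499712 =-9.98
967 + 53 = 1020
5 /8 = 0.62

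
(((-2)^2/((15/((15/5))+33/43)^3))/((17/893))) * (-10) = -354998755/32412608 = -10.95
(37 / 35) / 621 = 37 / 21735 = 0.00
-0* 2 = 0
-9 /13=-0.69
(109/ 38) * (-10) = -28.68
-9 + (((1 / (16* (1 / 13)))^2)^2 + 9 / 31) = -16809329 / 2031616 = -8.27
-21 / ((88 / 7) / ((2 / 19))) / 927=-49 / 258324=-0.00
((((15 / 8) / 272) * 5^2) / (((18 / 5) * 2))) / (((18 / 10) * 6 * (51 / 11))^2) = 1890625 / 198046881792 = 0.00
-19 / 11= -1.73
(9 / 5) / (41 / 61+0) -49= -9496 / 205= -46.32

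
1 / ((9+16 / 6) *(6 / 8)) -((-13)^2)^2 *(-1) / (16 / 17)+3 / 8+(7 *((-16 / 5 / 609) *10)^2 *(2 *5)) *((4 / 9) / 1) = 1157656251149 / 38147760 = 30346.64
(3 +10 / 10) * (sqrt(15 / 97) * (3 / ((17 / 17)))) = 12 * sqrt(1455) / 97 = 4.72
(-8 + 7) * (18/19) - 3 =-75/19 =-3.95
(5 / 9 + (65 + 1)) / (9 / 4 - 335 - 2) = -2396 / 12051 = -0.20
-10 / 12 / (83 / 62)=-155 / 249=-0.62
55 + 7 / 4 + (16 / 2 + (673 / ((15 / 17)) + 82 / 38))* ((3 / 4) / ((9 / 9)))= 241839 / 380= 636.42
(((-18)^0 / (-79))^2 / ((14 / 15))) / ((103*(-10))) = -3 / 17999044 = -0.00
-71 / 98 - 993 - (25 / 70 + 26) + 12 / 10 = -249626 / 245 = -1018.88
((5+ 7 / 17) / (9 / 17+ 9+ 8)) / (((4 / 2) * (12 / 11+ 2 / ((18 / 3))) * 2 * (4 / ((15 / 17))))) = 11385 / 952408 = 0.01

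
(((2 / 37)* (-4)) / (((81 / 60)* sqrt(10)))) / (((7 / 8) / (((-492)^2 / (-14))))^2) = -555567218688* sqrt(10) / 88837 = -19776194.65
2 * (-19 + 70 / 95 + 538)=19750 / 19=1039.47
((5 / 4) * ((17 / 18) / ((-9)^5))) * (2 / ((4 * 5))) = -17 / 8503056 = -0.00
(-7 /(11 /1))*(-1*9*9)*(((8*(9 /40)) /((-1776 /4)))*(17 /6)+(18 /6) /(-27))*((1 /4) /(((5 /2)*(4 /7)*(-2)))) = 720153 /1302400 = 0.55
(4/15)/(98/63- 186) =-3/2075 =-0.00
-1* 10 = -10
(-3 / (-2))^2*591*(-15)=-19946.25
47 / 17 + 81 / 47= 3586 / 799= 4.49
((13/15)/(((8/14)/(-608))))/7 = -131.73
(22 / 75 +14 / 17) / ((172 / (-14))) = -4984 / 54825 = -0.09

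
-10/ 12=-5/ 6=-0.83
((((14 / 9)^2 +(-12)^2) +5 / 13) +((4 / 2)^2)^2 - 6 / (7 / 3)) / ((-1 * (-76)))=1181077 / 560196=2.11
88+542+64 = 694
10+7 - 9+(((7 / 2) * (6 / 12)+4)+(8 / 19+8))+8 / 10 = 8729 / 380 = 22.97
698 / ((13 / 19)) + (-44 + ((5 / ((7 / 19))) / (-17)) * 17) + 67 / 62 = 5436987 / 5642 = 963.66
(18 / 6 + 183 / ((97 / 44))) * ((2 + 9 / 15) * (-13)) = -1409967 / 485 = -2907.15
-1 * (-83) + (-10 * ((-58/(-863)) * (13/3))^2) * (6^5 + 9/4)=-4851583703/744769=-6514.21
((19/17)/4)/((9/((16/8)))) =19/306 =0.06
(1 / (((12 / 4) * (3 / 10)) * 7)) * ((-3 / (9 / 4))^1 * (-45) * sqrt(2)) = 200 * sqrt(2) / 21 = 13.47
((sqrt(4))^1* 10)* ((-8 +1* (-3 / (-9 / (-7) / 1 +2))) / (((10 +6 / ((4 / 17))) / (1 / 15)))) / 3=-1640 / 14697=-0.11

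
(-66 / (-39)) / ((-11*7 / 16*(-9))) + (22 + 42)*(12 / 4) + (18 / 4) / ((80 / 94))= 12928837 / 65520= 197.33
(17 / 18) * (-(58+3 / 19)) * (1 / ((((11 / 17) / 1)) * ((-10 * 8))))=63869 / 60192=1.06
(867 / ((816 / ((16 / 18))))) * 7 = 119 / 18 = 6.61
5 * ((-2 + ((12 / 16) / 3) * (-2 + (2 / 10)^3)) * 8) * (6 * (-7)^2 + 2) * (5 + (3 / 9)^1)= -11830528 / 75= -157740.37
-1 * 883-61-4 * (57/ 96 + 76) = -10003/ 8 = -1250.38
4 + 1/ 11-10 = -65/ 11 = -5.91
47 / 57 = 0.82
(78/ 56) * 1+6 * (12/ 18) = 5.39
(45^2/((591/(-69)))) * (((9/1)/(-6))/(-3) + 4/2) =-232875/394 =-591.05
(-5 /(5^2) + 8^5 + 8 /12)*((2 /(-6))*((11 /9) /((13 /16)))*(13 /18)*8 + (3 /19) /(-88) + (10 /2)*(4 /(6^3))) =-560437610819 /6094440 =-91958.84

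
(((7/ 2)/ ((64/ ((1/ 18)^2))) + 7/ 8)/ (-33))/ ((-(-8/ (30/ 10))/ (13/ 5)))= -94367/ 3649536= -0.03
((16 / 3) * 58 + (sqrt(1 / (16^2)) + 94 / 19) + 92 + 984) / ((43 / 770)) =488177305 / 19608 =24896.84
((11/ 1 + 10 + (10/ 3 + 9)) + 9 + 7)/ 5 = 148/ 15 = 9.87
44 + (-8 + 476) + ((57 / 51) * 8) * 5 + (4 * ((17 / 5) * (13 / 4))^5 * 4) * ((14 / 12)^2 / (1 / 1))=439211550729133 / 122400000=3588329.66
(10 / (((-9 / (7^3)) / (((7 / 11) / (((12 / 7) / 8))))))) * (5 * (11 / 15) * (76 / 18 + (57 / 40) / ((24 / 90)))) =-231516425 / 5832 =-39697.60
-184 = -184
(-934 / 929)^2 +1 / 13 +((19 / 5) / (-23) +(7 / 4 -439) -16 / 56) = -15773480337421 / 36126896260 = -436.61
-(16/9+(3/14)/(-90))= -2237/1260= -1.78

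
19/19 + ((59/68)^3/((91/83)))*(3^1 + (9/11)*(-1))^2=207515156/54097043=3.84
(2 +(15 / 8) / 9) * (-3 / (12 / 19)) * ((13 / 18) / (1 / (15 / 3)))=-65455 / 1728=-37.88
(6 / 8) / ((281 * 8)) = 3 / 8992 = 0.00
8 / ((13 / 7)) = 56 / 13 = 4.31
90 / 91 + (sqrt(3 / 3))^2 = 181 / 91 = 1.99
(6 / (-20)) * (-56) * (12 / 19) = 1008 / 95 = 10.61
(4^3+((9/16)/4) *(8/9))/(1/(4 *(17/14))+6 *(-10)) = -459/428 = -1.07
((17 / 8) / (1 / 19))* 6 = 969 / 4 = 242.25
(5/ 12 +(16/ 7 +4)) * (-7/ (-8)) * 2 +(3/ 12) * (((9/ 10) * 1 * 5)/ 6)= 143/ 12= 11.92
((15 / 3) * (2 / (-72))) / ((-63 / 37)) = 185 / 2268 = 0.08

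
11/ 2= 5.50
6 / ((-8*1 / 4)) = -3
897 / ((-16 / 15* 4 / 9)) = -121095 / 64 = -1892.11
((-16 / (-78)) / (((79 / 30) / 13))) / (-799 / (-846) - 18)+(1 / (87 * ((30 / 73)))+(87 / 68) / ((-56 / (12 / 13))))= -0.05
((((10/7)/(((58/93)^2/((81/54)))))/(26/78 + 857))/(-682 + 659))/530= -77841/147658581728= -0.00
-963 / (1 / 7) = -6741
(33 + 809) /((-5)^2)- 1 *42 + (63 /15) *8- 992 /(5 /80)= -396168 /25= -15846.72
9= 9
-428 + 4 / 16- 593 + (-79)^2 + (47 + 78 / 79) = 1664763 / 316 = 5268.24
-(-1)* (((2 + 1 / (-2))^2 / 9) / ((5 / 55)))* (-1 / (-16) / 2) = 11 / 128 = 0.09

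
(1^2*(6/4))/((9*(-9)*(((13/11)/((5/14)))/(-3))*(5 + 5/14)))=11/3510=0.00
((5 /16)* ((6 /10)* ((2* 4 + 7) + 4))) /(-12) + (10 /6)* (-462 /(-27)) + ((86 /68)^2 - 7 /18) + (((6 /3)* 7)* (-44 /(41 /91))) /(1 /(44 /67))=-1191356371307 /1371829824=-868.44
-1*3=-3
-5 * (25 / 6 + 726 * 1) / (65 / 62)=-10447 / 3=-3482.33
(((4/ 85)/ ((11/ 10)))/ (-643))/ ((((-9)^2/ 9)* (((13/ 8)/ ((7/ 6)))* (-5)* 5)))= 224/ 1055114775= 0.00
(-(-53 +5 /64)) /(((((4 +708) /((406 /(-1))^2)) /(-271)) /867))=-32794095785031 /11392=-2878695205.85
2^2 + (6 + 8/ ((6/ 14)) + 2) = 92/ 3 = 30.67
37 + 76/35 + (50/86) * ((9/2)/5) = 119481/3010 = 39.69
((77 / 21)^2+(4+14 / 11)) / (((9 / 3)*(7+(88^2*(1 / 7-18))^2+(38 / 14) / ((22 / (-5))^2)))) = 3995068 / 12245029636572099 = 0.00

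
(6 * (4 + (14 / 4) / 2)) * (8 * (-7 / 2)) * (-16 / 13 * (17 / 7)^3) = 10847904 / 637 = 17029.68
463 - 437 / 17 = 7434 / 17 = 437.29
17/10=1.70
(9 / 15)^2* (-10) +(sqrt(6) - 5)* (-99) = 2457 / 5 - 99* sqrt(6) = 248.90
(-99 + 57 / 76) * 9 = -3537 / 4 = -884.25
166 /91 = 1.82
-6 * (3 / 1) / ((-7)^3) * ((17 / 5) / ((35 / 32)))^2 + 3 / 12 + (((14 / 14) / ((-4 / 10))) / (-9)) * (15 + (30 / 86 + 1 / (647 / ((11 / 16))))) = 5.02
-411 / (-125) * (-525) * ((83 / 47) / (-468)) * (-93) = -605.77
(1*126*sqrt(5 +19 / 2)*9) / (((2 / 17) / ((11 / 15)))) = 35343*sqrt(58) / 10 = 26916.43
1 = 1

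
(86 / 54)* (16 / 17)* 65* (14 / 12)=156520 / 1377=113.67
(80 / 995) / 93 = 16 / 18507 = 0.00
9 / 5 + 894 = 4479 / 5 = 895.80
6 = 6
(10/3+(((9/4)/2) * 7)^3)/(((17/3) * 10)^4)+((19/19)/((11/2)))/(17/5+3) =133857912517/4703902720000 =0.03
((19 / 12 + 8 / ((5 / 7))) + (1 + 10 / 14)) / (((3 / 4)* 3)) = 6089 / 945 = 6.44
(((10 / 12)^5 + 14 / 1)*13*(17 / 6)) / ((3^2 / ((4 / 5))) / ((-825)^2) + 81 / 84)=550.11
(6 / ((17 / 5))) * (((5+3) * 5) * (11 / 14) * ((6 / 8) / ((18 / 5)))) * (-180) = -247500 / 119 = -2079.83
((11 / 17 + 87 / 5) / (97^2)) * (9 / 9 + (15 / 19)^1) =3068 / 893855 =0.00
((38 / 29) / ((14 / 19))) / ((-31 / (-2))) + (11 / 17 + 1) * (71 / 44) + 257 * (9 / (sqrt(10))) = 3262635 / 1176791 + 2313 * sqrt(10) / 10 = 734.21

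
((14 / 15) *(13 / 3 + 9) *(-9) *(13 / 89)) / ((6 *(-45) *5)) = 728 / 60075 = 0.01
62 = 62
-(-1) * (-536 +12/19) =-10172/19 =-535.37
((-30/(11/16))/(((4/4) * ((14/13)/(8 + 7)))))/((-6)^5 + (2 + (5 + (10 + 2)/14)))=46800/598147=0.08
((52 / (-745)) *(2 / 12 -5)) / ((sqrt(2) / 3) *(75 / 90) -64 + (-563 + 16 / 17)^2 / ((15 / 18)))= 1288938664803816 / 1448137812390293411015 -188924502 *sqrt(2) / 289627562478058682203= 0.00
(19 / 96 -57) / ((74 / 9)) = -16359 / 2368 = -6.91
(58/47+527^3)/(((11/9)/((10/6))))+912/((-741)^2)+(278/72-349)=199585815.18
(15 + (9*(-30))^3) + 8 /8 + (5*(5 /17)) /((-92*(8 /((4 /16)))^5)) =-1032945908561477657 /52479131648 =-19682984.00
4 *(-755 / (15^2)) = -13.42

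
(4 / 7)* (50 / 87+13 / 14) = 3662 / 4263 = 0.86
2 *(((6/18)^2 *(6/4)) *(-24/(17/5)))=-40/17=-2.35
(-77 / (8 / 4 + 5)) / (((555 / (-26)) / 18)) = 9.28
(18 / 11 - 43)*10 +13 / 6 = -27157 / 66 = -411.47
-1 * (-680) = 680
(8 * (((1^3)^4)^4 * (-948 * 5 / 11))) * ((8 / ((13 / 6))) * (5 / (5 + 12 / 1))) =-9100800 / 2431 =-3743.64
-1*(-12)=12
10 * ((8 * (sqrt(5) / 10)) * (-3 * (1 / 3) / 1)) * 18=-144 * sqrt(5)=-321.99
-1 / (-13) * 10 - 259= -3357 / 13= -258.23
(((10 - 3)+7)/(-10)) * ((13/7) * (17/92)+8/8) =-173/92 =-1.88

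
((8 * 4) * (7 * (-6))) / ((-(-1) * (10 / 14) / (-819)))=7705152 / 5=1541030.40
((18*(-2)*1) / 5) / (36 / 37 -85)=1332 / 15545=0.09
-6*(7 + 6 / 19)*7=-5838 / 19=-307.26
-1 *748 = -748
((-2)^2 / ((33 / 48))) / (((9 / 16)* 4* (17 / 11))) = 256 / 153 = 1.67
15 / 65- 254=-3299 / 13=-253.77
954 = 954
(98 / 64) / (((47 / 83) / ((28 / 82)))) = 28469 / 30832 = 0.92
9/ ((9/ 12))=12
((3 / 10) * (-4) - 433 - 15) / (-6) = 1123 / 15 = 74.87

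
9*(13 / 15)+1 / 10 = 79 / 10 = 7.90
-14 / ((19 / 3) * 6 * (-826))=1 / 2242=0.00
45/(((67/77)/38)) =131670/67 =1965.22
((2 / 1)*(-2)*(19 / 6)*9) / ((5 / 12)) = -1368 / 5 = -273.60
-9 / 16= -0.56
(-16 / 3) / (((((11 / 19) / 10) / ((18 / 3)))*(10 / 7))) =-4256 / 11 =-386.91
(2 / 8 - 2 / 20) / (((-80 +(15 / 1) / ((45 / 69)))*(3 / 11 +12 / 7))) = -77 / 58140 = -0.00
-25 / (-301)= 25 / 301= 0.08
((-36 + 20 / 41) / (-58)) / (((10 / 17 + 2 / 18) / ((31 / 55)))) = 3452904 / 6997265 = 0.49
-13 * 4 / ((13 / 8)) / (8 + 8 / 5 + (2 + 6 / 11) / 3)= -1320 / 431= -3.06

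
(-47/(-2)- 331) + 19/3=-1807/6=-301.17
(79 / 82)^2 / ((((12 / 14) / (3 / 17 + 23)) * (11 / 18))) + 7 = 30219875 / 628694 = 48.07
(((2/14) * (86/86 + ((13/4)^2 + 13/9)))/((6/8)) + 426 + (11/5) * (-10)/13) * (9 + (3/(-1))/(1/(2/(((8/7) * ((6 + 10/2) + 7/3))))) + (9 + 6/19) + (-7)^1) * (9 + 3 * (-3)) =0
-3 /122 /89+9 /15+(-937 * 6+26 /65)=-61032821 /10858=-5621.00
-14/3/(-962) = 7/1443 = 0.00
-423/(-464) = 423/464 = 0.91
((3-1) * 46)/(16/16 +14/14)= 46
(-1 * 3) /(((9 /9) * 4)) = -3 /4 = -0.75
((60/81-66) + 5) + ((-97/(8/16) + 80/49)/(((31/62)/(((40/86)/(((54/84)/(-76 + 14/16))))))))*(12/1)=250882.20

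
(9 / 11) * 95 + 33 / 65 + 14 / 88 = 224207 / 2860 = 78.39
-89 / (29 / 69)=-6141 / 29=-211.76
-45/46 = -0.98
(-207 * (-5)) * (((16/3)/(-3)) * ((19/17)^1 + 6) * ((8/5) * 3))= -1068672/17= -62863.06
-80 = -80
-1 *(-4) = 4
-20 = -20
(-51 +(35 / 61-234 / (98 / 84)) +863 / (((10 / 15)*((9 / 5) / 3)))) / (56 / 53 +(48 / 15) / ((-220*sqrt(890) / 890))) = 251541497735*sqrt(890) / 8418725168 +1305168148625 / 601337512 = 3061.81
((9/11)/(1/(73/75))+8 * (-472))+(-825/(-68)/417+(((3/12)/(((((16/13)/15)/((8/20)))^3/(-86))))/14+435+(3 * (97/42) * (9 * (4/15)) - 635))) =-4136.47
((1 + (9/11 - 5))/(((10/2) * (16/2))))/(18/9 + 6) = -7/704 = -0.01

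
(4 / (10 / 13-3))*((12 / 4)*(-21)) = 3276 / 29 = 112.97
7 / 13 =0.54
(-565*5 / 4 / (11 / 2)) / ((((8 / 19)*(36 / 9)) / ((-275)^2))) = -369015625 / 64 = -5765869.14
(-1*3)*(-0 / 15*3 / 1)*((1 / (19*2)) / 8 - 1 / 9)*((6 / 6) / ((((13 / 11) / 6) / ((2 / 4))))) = 0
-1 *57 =-57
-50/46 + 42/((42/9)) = 182/23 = 7.91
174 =174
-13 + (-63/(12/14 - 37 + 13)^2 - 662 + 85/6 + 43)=-1801945/2916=-617.95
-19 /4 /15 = -19 /60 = -0.32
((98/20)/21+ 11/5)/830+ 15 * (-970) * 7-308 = -2543734127/24900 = -102158.00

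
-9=-9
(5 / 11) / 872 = 5 / 9592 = 0.00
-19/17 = -1.12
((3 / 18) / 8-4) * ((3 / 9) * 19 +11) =-68.97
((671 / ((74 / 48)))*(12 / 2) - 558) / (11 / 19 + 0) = 1443582 / 407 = 3546.88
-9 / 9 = -1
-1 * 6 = -6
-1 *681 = -681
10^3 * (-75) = -75000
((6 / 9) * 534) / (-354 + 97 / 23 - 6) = -8188 / 8183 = -1.00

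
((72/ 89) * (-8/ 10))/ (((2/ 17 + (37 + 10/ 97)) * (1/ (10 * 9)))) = -2849472/ 1820851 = -1.56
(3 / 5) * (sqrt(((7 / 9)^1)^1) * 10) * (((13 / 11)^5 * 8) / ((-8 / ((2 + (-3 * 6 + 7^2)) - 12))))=-15594306 * sqrt(7) / 161051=-256.18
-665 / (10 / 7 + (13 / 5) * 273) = -23275 / 24893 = -0.94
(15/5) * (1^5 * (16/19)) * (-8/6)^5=-10.65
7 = 7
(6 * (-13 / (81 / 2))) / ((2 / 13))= -12.52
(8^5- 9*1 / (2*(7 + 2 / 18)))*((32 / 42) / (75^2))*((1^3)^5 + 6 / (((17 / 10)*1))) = 2713909 / 135000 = 20.10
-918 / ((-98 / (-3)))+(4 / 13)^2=-231929 / 8281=-28.01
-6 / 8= -3 / 4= -0.75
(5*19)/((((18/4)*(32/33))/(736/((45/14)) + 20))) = 585409/108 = 5420.45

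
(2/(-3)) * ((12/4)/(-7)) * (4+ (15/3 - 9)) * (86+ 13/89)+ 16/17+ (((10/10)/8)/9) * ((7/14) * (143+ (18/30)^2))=7408/3825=1.94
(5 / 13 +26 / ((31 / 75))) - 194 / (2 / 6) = -209041 / 403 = -518.71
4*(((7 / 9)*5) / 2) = 70 / 9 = 7.78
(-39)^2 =1521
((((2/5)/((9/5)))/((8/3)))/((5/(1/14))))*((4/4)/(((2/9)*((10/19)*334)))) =57/1870400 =0.00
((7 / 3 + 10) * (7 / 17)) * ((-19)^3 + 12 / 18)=-34829.58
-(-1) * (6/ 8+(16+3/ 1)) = 79/ 4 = 19.75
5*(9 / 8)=45 / 8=5.62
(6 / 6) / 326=1 / 326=0.00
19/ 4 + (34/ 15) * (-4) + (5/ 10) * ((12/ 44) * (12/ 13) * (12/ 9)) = -35597/ 8580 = -4.15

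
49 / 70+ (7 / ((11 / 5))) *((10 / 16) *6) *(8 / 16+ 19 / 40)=21707 / 1760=12.33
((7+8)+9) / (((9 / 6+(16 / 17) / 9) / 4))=29376 / 491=59.83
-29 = -29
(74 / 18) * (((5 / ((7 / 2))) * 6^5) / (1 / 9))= 411017.14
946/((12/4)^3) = 946/27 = 35.04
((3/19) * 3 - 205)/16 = -1943/152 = -12.78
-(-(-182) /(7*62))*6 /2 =-39 /31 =-1.26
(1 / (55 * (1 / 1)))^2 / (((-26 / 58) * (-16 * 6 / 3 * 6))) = 29 / 7550400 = 0.00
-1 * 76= -76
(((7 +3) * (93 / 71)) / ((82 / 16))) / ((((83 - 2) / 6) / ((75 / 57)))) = 124000 / 497781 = 0.25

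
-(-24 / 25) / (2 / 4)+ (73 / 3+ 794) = 61519 / 75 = 820.25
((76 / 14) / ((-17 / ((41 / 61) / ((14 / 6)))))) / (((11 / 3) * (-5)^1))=14022 / 2794715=0.01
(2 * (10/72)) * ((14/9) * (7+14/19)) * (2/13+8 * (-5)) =-888370/6669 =-133.21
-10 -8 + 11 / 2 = -25 / 2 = -12.50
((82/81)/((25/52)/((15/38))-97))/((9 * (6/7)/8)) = -0.01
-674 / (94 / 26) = -8762 / 47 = -186.43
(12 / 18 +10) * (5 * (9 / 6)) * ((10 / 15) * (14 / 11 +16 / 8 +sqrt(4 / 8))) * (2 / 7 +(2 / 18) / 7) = 1520 * sqrt(2) / 189 +12160 / 231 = 64.01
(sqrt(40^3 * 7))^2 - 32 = 447968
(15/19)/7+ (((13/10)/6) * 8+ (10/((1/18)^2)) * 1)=6467483/1995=3241.85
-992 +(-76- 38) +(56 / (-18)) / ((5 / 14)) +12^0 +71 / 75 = -250372 / 225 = -1112.76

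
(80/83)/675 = 16/11205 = 0.00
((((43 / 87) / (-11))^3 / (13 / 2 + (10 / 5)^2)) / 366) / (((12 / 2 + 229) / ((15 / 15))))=-79507 / 791542175265765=-0.00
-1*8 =-8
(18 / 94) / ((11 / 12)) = 108 / 517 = 0.21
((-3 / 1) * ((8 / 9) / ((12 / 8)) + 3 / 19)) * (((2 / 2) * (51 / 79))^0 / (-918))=385 / 156978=0.00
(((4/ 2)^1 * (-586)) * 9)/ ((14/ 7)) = -5274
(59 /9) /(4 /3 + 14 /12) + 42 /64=4721 /1440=3.28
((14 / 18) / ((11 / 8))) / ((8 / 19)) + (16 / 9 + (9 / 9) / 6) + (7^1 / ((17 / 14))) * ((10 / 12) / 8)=5817 / 1496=3.89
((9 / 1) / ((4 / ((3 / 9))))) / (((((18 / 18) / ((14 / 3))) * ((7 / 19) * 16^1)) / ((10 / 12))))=0.49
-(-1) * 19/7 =19/7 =2.71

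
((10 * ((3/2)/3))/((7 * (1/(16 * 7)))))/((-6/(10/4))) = -33.33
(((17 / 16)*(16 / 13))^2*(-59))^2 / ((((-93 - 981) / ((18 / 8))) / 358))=-872209803 / 114244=-7634.62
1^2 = 1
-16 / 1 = -16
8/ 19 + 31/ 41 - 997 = -775746/ 779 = -995.82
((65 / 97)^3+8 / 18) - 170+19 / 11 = -15136874020 / 90354627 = -167.53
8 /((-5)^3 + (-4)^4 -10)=8 /121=0.07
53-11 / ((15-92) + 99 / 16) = 5475 / 103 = 53.16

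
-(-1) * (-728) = -728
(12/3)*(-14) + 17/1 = -39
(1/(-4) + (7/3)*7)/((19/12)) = 193/19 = 10.16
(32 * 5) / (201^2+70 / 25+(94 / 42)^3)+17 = 15910749529 / 935708537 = 17.00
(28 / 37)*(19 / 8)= 133 / 74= 1.80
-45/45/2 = -1/2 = -0.50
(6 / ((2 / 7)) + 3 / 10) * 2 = 213 / 5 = 42.60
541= 541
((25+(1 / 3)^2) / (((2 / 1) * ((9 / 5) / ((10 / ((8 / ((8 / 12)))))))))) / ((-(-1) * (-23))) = -2825 / 11178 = -0.25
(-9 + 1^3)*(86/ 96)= -43/ 6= -7.17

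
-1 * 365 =-365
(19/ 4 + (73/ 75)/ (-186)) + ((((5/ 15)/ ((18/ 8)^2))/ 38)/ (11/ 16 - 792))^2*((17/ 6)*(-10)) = 150783426411081667217/ 31778889378146291700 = 4.74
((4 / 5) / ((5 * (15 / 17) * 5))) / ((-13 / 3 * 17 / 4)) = -16 / 8125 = -0.00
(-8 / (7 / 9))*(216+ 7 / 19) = -295992 / 133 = -2225.50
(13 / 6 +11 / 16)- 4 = -55 / 48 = -1.15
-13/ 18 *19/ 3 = -247/ 54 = -4.57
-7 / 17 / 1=-7 / 17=-0.41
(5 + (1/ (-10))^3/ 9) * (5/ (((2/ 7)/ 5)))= 314993/ 720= 437.49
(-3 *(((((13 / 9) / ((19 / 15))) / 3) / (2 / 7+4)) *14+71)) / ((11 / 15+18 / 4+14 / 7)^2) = -3706000 / 894691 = -4.14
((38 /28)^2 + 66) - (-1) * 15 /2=14767 /196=75.34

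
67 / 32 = 2.09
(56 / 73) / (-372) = -14 / 6789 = -0.00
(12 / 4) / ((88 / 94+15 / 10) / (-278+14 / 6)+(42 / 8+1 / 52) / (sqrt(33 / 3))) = 148922647731 / 14177656031219+8072199917223 * sqrt(11) / 14177656031219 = 1.90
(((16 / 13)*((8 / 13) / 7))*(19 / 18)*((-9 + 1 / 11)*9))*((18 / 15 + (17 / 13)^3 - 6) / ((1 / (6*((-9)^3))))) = -2097100793088 / 20421115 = -102692.77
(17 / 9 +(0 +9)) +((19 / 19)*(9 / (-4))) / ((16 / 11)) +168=102149 / 576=177.34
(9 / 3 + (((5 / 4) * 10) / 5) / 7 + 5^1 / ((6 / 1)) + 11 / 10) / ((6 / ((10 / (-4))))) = -1111 / 504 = -2.20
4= 4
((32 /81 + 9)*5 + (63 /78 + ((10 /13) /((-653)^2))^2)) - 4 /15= 1182680340256333591 /24889974323616090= 47.52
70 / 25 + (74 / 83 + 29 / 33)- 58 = -731719 / 13695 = -53.43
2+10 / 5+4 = 8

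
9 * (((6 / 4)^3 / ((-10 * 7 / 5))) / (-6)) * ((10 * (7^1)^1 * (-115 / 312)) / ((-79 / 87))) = 1350675 / 131456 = 10.27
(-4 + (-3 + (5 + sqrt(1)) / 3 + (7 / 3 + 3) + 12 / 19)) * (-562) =-30910 / 57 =-542.28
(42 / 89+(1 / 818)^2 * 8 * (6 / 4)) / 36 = 2342023 / 178656108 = 0.01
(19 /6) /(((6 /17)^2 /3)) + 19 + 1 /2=6895 /72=95.76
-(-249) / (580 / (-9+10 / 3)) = -1411 / 580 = -2.43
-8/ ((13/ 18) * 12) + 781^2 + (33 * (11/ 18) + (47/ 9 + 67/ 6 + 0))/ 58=4139193359/ 6786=609960.71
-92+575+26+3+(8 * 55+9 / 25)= 23809 / 25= 952.36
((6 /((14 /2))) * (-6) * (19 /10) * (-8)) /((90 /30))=912 /35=26.06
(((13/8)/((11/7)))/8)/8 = 91/5632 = 0.02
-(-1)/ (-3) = -1/ 3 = -0.33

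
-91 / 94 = -0.97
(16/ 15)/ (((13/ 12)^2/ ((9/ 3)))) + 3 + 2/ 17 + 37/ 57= 5316826/ 818805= 6.49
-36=-36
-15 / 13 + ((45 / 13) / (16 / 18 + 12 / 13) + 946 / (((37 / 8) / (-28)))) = -583930279 / 101972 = -5726.38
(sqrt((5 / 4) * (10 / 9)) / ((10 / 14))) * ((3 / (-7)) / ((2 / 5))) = -5 * sqrt(2) / 4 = -1.77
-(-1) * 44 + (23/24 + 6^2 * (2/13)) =15755/312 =50.50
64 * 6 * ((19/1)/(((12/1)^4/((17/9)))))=323/486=0.66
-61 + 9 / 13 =-784 / 13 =-60.31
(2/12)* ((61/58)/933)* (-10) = -305/162342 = -0.00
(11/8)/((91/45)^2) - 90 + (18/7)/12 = -5925849/66248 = -89.45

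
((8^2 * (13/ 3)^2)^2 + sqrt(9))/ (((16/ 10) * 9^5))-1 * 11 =164029223/ 38263752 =4.29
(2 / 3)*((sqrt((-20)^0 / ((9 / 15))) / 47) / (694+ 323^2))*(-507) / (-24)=169*sqrt(15) / 177698916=0.00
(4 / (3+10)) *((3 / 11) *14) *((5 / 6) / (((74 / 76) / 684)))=3638880 / 5291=687.75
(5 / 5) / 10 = 1 / 10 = 0.10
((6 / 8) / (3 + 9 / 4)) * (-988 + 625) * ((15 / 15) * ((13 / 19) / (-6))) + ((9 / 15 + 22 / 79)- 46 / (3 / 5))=-22025189 / 315210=-69.87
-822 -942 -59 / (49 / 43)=-88973 / 49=-1815.78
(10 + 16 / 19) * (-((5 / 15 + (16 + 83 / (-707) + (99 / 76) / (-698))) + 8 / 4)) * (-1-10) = 2321916438017 / 1068890676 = 2172.27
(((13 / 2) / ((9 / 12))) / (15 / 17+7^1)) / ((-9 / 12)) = -884 / 603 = -1.47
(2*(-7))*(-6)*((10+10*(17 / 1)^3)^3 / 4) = 2491866382824000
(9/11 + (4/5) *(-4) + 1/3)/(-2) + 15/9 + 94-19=4273/55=77.69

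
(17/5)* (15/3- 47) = -714/5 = -142.80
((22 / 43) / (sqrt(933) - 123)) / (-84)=11 * sqrt(933) / 25637976 +451 / 8545992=0.00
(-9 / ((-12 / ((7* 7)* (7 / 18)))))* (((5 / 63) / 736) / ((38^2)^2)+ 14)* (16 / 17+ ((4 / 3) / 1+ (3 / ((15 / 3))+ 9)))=50207979602083961 / 21132269521920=2375.89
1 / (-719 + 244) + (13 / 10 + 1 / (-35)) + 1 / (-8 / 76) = -27367 / 3325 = -8.23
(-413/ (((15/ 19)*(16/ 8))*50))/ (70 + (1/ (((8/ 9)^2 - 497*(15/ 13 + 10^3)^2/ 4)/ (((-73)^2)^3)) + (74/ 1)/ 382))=10220373555876401897/ 2236933540216714675500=0.00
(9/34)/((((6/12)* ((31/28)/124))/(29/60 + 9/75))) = 15204/425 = 35.77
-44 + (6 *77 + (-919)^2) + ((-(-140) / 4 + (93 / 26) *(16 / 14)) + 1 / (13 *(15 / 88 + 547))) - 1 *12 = 3702597821270 / 4381741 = 845006.09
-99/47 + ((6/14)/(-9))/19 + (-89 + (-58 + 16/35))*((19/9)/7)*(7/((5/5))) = -12516709/40185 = -311.48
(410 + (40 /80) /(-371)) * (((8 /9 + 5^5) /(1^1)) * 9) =1222656161 /106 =11534492.08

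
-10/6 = -5/3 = -1.67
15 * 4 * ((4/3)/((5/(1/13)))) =16/13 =1.23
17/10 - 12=-103/10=-10.30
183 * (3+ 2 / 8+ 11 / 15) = 14579 / 20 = 728.95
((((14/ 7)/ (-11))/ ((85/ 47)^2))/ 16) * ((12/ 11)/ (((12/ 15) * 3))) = -2209/ 1398760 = -0.00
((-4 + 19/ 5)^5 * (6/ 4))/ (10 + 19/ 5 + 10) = -0.00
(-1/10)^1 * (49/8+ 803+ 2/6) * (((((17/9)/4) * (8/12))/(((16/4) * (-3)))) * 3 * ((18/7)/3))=330259/60480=5.46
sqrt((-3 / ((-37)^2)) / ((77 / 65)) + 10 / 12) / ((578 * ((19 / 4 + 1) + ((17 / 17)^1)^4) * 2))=sqrt(242963490) / 133384482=0.00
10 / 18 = 0.56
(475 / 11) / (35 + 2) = 475 / 407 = 1.17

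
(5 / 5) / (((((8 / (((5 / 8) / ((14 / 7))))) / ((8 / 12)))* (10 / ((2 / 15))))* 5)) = 1 / 14400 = 0.00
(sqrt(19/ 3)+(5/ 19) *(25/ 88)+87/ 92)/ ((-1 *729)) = -0.00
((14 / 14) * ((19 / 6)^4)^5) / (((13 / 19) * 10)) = 1502648008.20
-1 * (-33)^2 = -1089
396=396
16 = 16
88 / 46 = 1.91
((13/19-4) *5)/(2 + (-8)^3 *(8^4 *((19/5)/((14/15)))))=0.00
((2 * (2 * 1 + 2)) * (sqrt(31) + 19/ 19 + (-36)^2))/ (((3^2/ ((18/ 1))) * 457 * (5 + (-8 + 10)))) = 16 * sqrt(31)/ 3199 + 20752/ 3199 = 6.51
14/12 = 1.17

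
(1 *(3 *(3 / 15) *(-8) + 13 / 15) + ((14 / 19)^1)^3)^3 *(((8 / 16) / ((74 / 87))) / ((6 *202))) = -1393113532942423069 / 65117732036406642000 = -0.02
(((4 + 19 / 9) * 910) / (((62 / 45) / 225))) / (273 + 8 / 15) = 38390625 / 11563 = 3320.13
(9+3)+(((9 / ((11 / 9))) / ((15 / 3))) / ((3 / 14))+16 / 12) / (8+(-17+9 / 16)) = 245636 / 22275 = 11.03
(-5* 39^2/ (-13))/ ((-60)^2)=13/ 80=0.16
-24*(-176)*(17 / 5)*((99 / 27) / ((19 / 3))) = 789888 / 95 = 8314.61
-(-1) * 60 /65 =12 /13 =0.92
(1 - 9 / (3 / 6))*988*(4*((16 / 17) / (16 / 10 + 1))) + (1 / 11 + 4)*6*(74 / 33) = -2936060 / 121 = -24264.96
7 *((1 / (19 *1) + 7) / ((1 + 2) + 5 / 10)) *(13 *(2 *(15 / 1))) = 104520 / 19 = 5501.05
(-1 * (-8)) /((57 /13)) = 104 /57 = 1.82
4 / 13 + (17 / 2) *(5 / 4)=1137 / 104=10.93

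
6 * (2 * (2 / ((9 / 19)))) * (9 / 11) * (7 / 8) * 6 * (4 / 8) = 1197 / 11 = 108.82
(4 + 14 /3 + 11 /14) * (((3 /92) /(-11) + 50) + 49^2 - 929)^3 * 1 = 1450686147182109433657 /43530216576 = 33325957490.92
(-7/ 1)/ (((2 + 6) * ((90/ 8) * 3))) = -0.03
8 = 8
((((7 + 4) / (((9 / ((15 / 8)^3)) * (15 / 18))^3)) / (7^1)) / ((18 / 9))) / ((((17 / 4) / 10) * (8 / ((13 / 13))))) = 626484375 / 3992977408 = 0.16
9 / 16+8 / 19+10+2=3947 / 304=12.98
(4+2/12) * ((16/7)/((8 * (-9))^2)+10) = 567025/13608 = 41.67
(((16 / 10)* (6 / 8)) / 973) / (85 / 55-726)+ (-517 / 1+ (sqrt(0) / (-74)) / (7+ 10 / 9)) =-20043668711 / 38769185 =-517.00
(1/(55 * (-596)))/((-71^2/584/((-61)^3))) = -33139226/41310995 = -0.80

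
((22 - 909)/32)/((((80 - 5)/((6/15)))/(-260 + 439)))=-158773/6000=-26.46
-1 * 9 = -9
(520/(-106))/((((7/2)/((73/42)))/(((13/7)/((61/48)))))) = -3947840/1108919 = -3.56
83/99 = 0.84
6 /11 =0.55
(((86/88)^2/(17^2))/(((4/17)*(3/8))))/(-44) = -1849/2172192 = -0.00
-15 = -15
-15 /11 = -1.36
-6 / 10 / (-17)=3 / 85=0.04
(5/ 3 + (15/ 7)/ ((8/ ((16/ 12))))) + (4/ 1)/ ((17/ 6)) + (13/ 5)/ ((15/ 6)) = 79889/ 17850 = 4.48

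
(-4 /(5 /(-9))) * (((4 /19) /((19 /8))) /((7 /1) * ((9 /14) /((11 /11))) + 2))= 2304 /23465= 0.10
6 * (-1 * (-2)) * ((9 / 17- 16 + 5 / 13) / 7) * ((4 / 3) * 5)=-266720 / 1547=-172.41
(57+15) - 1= 71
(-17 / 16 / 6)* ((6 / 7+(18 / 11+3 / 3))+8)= -5015 / 2464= -2.04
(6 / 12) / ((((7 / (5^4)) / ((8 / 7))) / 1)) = 51.02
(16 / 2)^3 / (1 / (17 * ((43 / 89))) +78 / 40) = 7485440 / 30289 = 247.13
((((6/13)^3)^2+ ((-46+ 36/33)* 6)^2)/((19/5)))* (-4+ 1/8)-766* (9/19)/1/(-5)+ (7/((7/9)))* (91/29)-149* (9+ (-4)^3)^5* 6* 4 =2895863100470608335554109/1609040914195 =1799744851062.04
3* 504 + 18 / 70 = 52929 / 35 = 1512.26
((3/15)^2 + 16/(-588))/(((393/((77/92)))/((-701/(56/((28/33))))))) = -32947/113891400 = -0.00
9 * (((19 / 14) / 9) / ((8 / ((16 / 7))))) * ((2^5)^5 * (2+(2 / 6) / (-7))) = 25402237.64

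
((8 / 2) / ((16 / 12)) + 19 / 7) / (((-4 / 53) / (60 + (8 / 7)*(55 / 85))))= -3830840 / 833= -4598.85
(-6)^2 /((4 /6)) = 54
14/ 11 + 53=597/ 11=54.27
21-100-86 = -165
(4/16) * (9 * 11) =99/4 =24.75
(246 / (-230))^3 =-1860867 / 1520875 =-1.22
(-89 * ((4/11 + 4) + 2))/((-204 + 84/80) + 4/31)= 3862600/1383239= 2.79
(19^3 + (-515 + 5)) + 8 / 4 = 6351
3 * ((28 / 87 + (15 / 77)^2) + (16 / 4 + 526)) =273571777 / 171941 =1591.08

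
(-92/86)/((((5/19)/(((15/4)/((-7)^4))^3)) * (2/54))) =-7964325/19045611188576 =-0.00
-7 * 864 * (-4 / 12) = 2016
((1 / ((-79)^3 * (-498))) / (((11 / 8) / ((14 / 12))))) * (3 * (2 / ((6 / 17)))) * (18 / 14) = 34 / 450144607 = 0.00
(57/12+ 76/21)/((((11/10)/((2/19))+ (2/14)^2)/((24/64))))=24605/82088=0.30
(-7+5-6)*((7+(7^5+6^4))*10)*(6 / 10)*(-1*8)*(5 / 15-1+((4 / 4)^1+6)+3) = 64906240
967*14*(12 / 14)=11604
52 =52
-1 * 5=-5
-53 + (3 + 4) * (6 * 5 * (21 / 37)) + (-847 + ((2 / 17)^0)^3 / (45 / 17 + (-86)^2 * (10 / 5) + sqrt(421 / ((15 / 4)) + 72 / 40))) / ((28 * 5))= 295587065128147871 / 4915049017792480 - 289 * sqrt(25665) / 132839162643040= 60.14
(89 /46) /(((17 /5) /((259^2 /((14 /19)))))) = 81024265 /1564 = 51805.80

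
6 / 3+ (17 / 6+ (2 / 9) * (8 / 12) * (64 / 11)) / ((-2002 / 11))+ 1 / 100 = 1344388 / 675675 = 1.99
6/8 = 0.75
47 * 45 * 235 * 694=344935350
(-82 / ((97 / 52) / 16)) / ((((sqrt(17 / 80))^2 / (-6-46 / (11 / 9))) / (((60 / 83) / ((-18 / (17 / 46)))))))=-4366336000 / 2036903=-2143.62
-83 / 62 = -1.34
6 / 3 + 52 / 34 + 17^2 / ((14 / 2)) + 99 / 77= 46.10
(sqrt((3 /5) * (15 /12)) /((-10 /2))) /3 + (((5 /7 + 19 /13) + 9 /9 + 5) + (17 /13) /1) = 863 /91-sqrt(3) /30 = 9.43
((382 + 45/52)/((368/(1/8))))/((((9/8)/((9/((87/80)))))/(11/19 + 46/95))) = 2010809/1976988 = 1.02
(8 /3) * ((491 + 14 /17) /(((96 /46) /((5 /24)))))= 106835 /816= 130.93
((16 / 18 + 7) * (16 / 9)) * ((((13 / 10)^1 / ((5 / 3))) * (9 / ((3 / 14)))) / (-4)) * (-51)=439348 / 75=5857.97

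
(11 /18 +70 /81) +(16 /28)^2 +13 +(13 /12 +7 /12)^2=139547 /7938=17.58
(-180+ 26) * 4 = -616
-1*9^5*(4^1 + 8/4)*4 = -1417176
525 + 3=528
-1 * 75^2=-5625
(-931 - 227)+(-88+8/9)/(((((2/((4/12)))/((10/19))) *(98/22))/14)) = -606374/513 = -1182.02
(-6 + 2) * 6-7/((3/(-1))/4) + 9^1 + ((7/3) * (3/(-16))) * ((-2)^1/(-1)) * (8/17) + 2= -208/51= -4.08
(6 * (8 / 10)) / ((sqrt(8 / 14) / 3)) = 36 * sqrt(7) / 5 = 19.05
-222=-222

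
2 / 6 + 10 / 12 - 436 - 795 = -7379 / 6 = -1229.83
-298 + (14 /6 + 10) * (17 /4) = -2947 /12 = -245.58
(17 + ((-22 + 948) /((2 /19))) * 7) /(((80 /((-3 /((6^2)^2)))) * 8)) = -1711 /7680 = -0.22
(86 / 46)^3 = 79507 / 12167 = 6.53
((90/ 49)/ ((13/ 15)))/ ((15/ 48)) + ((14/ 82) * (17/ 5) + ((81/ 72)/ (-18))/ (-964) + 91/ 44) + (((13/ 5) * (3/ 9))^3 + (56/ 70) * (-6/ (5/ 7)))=50271079546921/ 14955012072000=3.36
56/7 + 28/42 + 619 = 1883/3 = 627.67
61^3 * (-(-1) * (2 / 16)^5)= 226981 / 32768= 6.93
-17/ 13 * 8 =-136/ 13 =-10.46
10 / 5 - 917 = -915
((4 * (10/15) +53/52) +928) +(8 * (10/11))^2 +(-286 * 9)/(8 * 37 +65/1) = 6660563159/6814236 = 977.45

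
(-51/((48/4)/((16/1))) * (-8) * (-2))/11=-1088/11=-98.91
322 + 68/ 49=15846/ 49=323.39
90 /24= 15 /4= 3.75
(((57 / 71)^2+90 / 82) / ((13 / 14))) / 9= 560084 / 2686853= 0.21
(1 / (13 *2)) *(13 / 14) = 1 / 28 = 0.04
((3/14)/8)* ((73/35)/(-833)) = -219/3265360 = -0.00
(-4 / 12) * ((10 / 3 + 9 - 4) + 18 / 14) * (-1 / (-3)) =-202 / 189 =-1.07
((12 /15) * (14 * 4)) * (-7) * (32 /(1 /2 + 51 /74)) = -464128 /55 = -8438.69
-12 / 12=-1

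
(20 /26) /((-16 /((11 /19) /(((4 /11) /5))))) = -3025 /7904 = -0.38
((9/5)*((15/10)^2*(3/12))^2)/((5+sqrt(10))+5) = 81/1280 - 81*sqrt(10)/12800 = 0.04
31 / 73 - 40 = -2889 / 73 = -39.58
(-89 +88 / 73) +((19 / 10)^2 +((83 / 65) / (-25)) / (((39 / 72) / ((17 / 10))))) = -2601405219 / 30842500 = -84.34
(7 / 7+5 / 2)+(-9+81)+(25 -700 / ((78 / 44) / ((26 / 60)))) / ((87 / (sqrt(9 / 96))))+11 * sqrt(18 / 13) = -1315 * sqrt(6) / 6264+33 * sqrt(26) / 13+151 / 2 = 87.93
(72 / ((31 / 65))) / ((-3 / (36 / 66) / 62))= -18720 / 11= -1701.82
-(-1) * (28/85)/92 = 7/1955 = 0.00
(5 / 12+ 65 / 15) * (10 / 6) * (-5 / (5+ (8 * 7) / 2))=-1.20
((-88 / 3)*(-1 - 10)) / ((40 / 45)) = 363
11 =11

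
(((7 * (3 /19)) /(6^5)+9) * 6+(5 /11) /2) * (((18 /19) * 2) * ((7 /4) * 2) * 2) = 34273043 /47652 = 719.24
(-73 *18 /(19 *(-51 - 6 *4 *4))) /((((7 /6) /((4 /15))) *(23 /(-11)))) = -38544 /749455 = -0.05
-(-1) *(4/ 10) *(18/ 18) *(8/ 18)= 0.18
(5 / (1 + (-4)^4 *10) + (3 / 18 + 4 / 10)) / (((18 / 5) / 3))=43687 / 92196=0.47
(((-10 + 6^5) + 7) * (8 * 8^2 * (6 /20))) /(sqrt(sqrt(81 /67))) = 1989888 * 67^(1 /4) /5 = 1138616.12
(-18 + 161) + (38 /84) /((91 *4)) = 2186203 /15288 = 143.00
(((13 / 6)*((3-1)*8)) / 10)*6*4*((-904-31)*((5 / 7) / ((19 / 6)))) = -2333760 / 133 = -17547.07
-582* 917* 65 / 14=-2477865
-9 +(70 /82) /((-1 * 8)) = -2987 /328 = -9.11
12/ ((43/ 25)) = 6.98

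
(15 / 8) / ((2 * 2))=15 / 32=0.47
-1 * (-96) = 96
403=403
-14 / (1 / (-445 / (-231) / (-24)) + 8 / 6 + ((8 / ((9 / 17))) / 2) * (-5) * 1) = 28035 / 97928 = 0.29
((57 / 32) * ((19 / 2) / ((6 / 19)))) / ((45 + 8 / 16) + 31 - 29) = 361 / 320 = 1.13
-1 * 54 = -54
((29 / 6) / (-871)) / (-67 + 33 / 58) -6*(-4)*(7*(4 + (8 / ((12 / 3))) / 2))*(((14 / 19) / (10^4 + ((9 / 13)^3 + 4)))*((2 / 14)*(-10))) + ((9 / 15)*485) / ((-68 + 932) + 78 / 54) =1159972671685688960 / 4678362050506551069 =0.25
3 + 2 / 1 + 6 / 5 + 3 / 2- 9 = -13 / 10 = -1.30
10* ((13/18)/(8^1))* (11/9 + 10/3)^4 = 183674465/472392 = 388.82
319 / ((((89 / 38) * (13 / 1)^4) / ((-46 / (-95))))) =29348 / 12709645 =0.00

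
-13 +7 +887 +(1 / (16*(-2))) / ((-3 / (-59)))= 84517 / 96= 880.39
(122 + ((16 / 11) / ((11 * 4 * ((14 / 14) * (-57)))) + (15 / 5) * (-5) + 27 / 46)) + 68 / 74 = 108.51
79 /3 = 26.33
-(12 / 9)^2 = -16 / 9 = -1.78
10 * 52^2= 27040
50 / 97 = 0.52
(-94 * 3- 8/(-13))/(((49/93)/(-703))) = 239156382/637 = 375441.73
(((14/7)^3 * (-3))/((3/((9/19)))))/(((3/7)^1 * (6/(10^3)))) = -28000/19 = -1473.68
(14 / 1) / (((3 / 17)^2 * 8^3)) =2023 / 2304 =0.88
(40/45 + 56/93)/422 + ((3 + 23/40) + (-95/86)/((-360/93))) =782476217/202509360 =3.86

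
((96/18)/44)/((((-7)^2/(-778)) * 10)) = -1556/8085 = -0.19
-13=-13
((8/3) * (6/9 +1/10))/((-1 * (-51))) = 92/2295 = 0.04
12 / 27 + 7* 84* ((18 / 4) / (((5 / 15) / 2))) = 142888 / 9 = 15876.44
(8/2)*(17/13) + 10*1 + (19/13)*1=217/13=16.69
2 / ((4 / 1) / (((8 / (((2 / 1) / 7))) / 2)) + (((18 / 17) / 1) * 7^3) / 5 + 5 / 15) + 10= 1311160 / 130759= 10.03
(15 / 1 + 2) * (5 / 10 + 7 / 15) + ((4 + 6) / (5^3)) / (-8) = 4927 / 300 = 16.42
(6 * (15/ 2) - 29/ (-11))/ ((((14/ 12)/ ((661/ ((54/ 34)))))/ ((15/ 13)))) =58881880/ 3003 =19607.69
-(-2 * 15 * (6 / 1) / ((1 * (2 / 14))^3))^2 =-3811827600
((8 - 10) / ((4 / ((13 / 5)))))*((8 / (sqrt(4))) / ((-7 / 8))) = 208 / 35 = 5.94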